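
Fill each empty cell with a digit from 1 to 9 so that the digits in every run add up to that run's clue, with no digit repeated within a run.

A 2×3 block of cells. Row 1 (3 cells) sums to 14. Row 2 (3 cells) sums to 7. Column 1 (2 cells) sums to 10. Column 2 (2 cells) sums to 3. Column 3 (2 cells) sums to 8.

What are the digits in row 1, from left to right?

7 in 3 cells must be {1,2,4}; 3 in 2 cells must be {1,2}.
Nothing is forced directly, so branch on (1,2), whose candidates are 1 or 2. If (1,2) = 2: that forces (2,2) = 1, (2,3) = 2, after which (1,3) would have to be in {3,4,5,7,8,9} for the 14 across but in {6} for the 8 down — contradiction. So (1,2) = 1.
(2,2) = 3 − 1 = 2 completes the 3 down.
Given what's placed, (2,3) must be 1 to fit the 7 across and 8 down.
(1,3) = 8 − 1 = 7 completes the 8 down.
(2,1) = 7 − 3 = 4 completes the 7 across.
(1,1) = 14 − 8 = 6 completes the 14 across.

6, 1, 7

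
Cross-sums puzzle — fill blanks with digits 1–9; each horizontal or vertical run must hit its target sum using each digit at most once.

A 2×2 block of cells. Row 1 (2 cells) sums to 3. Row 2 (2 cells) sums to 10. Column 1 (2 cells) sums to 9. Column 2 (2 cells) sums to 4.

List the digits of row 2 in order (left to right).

3 in 2 cells must be {1,2}; 4 in 2 cells must be {1,3}.
The 3 across and the 4 down share only 1, so (1,2) = 1.
(2,2) = 4 − 1 = 3 completes the 4 down.
(1,1) = 3 − 1 = 2 completes the 3 across.
(2,1) = 10 − 3 = 7 completes the 10 across.

7, 3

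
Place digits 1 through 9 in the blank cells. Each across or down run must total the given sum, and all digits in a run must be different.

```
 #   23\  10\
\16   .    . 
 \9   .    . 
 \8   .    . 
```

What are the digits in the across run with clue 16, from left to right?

9, 7

16 in 2 cells must be {7,9}; 23 in 3 cells must be {6,8,9}.
The 16 across and the 23 down share only 9, so R1C1 = 9.
R1C2 = 16 − 9 = 7 completes the 16 across.
Given what's placed, R3C1 must be 6 to fit the 8 across and 23 down.
R3C2 = 8 − 6 = 2 completes the 8 across.
R2C1 = 23 − 15 = 8 completes the 23 down.
R2C2 = 9 − 8 = 1 completes the 9 across.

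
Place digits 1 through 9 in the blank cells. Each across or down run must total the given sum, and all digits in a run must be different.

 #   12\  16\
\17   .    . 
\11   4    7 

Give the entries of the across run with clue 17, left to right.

8 9

17 in 2 cells must be {8,9}; 16 in 2 cells must be {7,9}.
R1C1 = 12 − 4 = 8 completes the 12 down.
R1C2 = 17 − 8 = 9 completes the 17 across.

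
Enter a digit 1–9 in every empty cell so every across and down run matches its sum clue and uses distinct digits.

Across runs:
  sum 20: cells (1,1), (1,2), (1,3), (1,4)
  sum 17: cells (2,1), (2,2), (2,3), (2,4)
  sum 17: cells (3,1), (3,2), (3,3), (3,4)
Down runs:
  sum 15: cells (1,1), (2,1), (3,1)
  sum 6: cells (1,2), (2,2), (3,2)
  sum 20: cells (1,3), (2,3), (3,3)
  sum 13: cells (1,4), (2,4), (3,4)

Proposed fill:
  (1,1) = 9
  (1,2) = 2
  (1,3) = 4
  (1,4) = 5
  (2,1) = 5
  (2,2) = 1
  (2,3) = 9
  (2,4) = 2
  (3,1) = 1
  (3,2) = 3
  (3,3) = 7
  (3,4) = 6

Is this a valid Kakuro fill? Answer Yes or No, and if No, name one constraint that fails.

Across: 9+2+4+5=20; 5+1+9+2=17; 1+3+7+6=17. Down: 9+5+1=15; 2+1+3=6; 4+9+7=20; 5+2+6=13. No digit repeats within any run.

Yes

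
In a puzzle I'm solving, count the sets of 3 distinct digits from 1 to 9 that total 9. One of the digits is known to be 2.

2

3 distinct digits from 1–9 sum between 6 and 24.
Keeping only sets containing 2.
Enumerating: {1,2,6}, {2,3,4}.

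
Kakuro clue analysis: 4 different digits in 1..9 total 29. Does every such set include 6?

No

The only way to make 29 from 4 distinct digits is {5,7,8,9}, which does not contain 6.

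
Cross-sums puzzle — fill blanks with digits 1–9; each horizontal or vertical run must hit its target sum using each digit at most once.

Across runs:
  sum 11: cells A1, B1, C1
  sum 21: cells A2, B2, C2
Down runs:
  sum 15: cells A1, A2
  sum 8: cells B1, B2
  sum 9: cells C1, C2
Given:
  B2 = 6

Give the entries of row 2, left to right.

7 6 8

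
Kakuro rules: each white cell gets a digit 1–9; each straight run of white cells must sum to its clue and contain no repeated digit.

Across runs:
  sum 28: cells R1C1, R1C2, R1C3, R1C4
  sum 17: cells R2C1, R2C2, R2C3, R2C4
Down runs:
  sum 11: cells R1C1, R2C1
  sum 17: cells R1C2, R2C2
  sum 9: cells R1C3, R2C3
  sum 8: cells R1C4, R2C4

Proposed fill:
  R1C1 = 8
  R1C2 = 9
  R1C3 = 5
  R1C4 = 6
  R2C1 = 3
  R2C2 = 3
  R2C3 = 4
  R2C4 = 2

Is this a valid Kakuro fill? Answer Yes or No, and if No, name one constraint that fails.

No — the down run R1C2–R2C2 sums to 12, not 17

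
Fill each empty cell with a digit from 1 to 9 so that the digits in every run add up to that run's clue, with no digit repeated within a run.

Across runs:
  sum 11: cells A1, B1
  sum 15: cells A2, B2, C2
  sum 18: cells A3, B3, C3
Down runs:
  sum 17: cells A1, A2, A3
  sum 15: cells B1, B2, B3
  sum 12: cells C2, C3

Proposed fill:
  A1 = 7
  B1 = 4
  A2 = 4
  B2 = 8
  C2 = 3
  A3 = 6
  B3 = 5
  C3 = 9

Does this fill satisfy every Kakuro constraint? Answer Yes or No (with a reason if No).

No — the across run A3–C3 sums to 20, not 18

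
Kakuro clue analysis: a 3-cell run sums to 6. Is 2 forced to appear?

Yes

The only way to make 6 from 3 distinct digits is {1,2,3}, which contains 2.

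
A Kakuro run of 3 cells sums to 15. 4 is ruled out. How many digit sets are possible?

5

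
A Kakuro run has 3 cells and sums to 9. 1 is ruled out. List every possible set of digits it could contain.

{2,3,4}

3 distinct digits from 1–9 sum between 6 and 24.
Dropping sets that contain 1.
Only one set works: {2,3,4}.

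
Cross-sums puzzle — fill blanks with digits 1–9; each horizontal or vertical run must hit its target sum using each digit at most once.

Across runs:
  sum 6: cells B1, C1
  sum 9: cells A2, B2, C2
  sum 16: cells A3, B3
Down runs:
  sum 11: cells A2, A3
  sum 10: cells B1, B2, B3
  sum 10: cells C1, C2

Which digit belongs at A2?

2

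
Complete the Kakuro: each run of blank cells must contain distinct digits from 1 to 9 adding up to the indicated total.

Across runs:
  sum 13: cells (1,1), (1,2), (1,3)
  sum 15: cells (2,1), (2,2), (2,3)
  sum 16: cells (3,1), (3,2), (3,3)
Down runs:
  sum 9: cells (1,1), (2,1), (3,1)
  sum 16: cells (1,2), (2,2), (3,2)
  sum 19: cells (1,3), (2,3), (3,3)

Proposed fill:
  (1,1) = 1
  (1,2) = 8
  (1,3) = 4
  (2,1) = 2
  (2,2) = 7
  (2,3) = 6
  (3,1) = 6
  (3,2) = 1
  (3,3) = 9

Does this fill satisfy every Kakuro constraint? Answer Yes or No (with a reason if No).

Yes

Across: 1+8+4=13; 2+7+6=15; 6+1+9=16. Down: 1+2+6=9; 8+7+1=16; 4+6+9=19. No digit repeats within any run.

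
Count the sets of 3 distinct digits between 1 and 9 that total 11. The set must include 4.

2

3 distinct digits from 1–9 sum between 6 and 24.
Keeping only sets containing 4.
Enumerating: {1,4,6}, {2,4,5}.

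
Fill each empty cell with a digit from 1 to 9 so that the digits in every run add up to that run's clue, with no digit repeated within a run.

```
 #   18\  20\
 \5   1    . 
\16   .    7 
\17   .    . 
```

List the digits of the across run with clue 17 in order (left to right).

16 in 2 cells must be {7,9}; 17 in 2 cells must be {8,9}.
R1C2 = 5 − 1 = 4 completes the 5 across.
R2C1 = 16 − 7 = 9 completes the 16 across.
R3C1 = 18 − 10 = 8 completes the 18 down.
R3C2 = 17 − 8 = 9 completes the 17 across.

8, 9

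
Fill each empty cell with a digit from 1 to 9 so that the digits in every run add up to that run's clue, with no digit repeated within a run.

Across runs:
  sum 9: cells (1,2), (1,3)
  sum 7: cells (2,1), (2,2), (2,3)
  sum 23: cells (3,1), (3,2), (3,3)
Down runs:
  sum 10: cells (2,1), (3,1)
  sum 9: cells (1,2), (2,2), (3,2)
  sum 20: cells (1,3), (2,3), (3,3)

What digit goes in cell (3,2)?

7 in 3 cells must be {1,2,4}; 23 in 3 cells must be {6,8,9}.
Only 4 fits (2,3) under both its across sum 7 and down sum 20.
The 23 across and the 9 down share only 6, so (3,2) = 6.

6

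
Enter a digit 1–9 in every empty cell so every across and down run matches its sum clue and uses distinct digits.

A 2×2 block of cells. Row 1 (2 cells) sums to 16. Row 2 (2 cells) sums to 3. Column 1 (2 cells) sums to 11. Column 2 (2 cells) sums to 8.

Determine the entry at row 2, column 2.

1

16 in 2 cells must be {7,9}; 3 in 2 cells must be {1,2}.
The 16 across and the 8 down share only 7, so (1,2) = 7.
The 3 across and the 11 down share only 2, so (2,1) = 2.
(2,2) = 3 − 2 = 1 completes the 3 across.
(1,1) = 16 − 7 = 9 completes the 16 across.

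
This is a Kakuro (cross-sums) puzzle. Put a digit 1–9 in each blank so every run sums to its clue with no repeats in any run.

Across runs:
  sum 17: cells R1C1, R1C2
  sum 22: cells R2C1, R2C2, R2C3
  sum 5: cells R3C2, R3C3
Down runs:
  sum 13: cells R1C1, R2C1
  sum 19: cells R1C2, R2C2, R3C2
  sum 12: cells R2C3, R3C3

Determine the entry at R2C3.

9

17 in 2 cells must be {8,9}.
Nothing is forced directly, so branch on R1C1, whose candidates are 8 or 9. If R1C1 = 9: that forces R1C2 = 8, after which R2C1 would have to be in {5,6,7,8,9} for the 22 across but in {4} for the 13 down — contradiction. So R1C1 = 8.
R1C2 = 17 − 8 = 9 completes the 17 across.
R2C1 = 13 − 8 = 5 completes the 13 down.
R2C2 = 8: the only remaining digit allowed by both the 22 across and the 19 down.
R2C3 = 22 − 13 = 9 completes the 22 across.
R3C2 = 19 − 17 = 2 completes the 19 down.
R3C3 = 5 − 2 = 3 completes the 5 across.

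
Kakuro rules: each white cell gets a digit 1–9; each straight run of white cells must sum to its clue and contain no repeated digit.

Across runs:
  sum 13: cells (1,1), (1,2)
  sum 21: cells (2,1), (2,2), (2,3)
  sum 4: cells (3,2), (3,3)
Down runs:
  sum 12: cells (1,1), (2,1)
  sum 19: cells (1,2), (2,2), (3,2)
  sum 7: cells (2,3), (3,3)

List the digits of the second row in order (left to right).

4 in 2 cells must be {1,3}.
The 4 across and the 19 down share only 3, so (3,2) = 3.
(3,3) = 4 − 3 = 1 completes the 4 across.
(2,3) = 7 − 1 = 6 completes the 7 down.
(2,2) = 7: the only remaining digit allowed by both the 21 across and the 19 down.
(1,2) = 19 − 10 = 9 completes the 19 down.
(2,1) = 21 − 13 = 8 completes the 21 across.
(1,1) = 13 − 9 = 4 completes the 13 across.

8 7 6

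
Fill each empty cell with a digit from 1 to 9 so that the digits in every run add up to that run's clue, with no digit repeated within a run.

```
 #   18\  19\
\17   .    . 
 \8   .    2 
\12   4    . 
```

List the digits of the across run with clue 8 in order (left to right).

17 in 2 cells must be {8,9}.
R2C1 = 8 − 2 = 6 completes the 8 across.
R3C2 = 12 − 4 = 8 completes the 12 across.
R1C1 = 18 − 10 = 8 completes the 18 down.
R1C2 = 17 − 8 = 9 completes the 17 across.

6 2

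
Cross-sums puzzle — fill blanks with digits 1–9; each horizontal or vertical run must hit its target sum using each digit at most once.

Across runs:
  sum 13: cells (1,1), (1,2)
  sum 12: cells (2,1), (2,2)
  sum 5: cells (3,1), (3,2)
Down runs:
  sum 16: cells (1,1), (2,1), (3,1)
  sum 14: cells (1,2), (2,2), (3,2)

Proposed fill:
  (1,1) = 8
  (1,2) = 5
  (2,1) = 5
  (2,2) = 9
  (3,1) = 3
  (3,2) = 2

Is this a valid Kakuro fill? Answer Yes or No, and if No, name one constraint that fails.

No — the across run (2,1)–(2,2) sums to 14, not 12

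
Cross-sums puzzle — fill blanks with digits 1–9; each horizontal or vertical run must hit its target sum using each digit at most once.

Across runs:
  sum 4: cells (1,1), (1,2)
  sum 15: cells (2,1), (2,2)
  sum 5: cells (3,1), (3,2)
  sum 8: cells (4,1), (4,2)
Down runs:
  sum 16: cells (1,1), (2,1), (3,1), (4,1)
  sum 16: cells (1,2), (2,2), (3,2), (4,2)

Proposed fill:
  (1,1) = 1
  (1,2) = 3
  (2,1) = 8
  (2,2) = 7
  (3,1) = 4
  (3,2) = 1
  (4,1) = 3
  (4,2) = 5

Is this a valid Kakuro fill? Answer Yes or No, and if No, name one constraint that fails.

Yes

Across: 1+3=4; 8+7=15; 4+1=5; 3+5=8. Down: 1+8+4+3=16; 3+7+1+5=16. No digit repeats within any run.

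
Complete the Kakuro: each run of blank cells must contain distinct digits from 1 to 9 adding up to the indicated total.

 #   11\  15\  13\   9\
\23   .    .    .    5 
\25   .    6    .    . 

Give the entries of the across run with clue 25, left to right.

8 6 7 4

R1C2 = 15 − 6 = 9 completes the 15 down.
R2C4 = 9 − 5 = 4 completes the 9 down.
No cell is forced outright now. R2C1 can only be 7 or 8 (the digits allowed by both its 25 across and its 11 down). If R2C1 = 7: then R1C1 would have to be in {1,2,3,6,7,8} for the 23 across but in {4} for the 11 down — contradiction. So R2C1 = 8.
R1C1 = 11 − 8 = 3 completes the 11 down.
R1C3 = 23 − 17 = 6 completes the 23 across.
R2C3 = 25 − 18 = 7 completes the 25 across.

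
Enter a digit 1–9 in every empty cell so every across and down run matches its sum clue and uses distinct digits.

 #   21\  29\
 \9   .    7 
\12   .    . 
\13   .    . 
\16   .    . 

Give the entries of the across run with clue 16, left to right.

7 9

16 in 2 cells must be {7,9}; 29 in 4 cells must be {5,7,8,9}.
R1C1 = 9 − 7 = 2 completes the 9 across.
Given what's placed, R4C2 must be 9 to fit the 16 across and 29 down.
R4C1 = 16 − 9 = 7 completes the 16 across.
No cell is forced outright now. R2C2 can only be 5 or 8 (the digits allowed by both its 12 across and its 29 down). If R2C2 = 5: then R2C1 would have to be in {7} for the 12 across but in {3,4,8,9} for the 21 down — contradiction. So R2C2 = 8.
R2C1 = 12 − 8 = 4 completes the 12 across.
R3C1 = 21 − 13 = 8 completes the 21 down.
R3C2 = 13 − 8 = 5 completes the 13 across.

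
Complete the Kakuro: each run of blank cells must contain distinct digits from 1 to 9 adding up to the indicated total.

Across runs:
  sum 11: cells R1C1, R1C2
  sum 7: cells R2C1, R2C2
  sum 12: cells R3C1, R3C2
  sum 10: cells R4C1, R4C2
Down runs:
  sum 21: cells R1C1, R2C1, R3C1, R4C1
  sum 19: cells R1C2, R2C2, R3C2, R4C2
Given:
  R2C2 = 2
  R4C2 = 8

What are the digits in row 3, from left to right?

R2C1 = 7 − 2 = 5 completes the 7 across.
R4C1 = 10 − 8 = 2 completes the 10 across.
R3C1 = 8: the only remaining digit allowed by both the 12 across and the 21 down.
R3C2 = 12 − 8 = 4 completes the 12 across.
R1C1 = 21 − 15 = 6 completes the 21 down.
R1C2 = 11 − 6 = 5 completes the 11 across.

8 4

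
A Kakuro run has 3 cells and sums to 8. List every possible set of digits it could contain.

{1,2,5}; {1,3,4}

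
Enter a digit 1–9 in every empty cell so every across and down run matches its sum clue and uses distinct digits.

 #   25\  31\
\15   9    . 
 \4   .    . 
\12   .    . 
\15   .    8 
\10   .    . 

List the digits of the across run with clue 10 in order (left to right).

1, 9

4 in 2 cells must be {1,3}.
R1C2 = 15 − 9 = 6 completes the 15 across.
R4C1 = 15 − 8 = 7 completes the 15 across.
Nothing is forced directly, so branch on R2C1, whose candidates are 1 or 3. If R2C1 = 1: that forces R2C2 = 3, R5C2 = 9, R3C2 = 5, after which R5C1 would have to be in {1} for the 10 across but in {2,3,5,6} for the 25 down — contradiction. So R2C1 = 3.
R2C2 = 4 − 3 = 1 completes the 4 across.
Nothing is forced directly, so branch on R3C1, whose candidates are 4 or 5. If R3C1 = 4: then R3C2 would have to be in {8} for the 12 across but in {7,9} for the 31 down — contradiction. So R3C1 = 5.
R3C2 = 12 − 5 = 7 completes the 12 across.
R5C1 = 25 − 24 = 1 completes the 25 down.
R5C2 = 10 − 1 = 9 completes the 10 across.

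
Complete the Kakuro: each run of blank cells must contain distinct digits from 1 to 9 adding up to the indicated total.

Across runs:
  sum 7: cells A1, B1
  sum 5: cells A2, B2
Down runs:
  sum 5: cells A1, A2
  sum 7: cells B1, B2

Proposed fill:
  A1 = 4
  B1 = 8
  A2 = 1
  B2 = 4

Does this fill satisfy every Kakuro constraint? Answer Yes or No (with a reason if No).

No — the down run B1–B2 sums to 12, not 7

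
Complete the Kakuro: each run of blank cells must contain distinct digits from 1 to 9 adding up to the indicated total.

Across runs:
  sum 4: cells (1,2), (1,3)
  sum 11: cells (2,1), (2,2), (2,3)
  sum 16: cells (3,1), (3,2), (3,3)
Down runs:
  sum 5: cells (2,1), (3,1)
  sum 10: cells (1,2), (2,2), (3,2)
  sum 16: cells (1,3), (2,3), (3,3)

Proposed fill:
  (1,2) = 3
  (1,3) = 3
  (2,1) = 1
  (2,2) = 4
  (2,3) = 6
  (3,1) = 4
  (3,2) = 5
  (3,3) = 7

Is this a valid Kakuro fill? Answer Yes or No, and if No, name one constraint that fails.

No — the down run (1,2)–(3,2) sums to 12, not 10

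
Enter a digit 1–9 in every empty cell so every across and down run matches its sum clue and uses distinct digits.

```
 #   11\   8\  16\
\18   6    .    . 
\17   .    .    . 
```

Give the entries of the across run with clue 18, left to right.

6 5 7

16 in 2 cells must be {7,9}.
R2C1 = 11 − 6 = 5 completes the 11 down.
R2C2 = 3: the only remaining digit allowed by both the 17 across and the 8 down.
R2C3 = 17 − 8 = 9 completes the 17 across.
R1C2 = 8 − 3 = 5 completes the 8 down.
R1C3 = 18 − 11 = 7 completes the 18 across.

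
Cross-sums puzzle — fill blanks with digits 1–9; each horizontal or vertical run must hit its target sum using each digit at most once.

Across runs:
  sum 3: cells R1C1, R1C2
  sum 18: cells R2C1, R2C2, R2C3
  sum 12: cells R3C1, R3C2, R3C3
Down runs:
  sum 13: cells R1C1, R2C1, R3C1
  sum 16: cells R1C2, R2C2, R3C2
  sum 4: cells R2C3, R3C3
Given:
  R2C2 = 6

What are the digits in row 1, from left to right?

1 2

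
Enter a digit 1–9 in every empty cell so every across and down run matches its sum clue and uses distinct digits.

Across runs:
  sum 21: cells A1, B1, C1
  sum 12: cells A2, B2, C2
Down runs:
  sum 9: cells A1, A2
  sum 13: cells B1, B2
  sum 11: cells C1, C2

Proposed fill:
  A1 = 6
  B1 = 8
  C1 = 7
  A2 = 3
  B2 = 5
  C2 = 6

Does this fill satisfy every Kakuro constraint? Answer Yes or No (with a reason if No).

No — the down run C1–C2 sums to 13, not 11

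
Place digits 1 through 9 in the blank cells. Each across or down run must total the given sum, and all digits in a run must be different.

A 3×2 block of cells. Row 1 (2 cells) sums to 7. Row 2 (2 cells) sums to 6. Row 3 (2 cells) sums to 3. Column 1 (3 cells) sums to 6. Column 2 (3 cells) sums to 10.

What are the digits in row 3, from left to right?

2 1

3 in 2 cells must be {1,2}; 6 in 3 cells must be {1,2,3}.
Nothing is forced directly, so branch on (2,1), whose candidates are 1 or 2. If (2,1) = 2: that forces (2,2) = 4, (3,1) = 1, after which (3,2) would have to be in {2} for the 3 across but in {1,5} for the 10 down — contradiction. So (2,1) = 1.
(2,2) = 6 − 1 = 5 completes the 6 across.
Given what's placed, (3,1) must be 2 to fit the 3 across and 6 down.
(3,2) = 3 − 2 = 1 completes the 3 across.
(1,1) = 6 − 3 = 3 completes the 6 down.
(1,2) = 7 − 3 = 4 completes the 7 across.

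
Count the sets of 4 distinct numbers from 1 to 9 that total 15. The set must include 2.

4 distinct digits from 1–9 sum between 10 and 30.
Keeping only sets containing 2.
Enumerating: {1,2,3,9}, {1,2,4,8}, {1,2,5,7}, {2,3,4,6}.

4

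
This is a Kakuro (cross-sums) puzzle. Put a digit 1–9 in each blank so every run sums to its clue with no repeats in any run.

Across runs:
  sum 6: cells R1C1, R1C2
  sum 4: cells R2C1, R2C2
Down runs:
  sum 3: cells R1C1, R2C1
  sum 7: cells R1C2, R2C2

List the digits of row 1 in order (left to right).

4 in 2 cells must be {1,3}; 3 in 2 cells must be {1,2}.
The 4 across and the 3 down share only 1, so R2C1 = 1.
R2C2 = 4 − 1 = 3 completes the 4 across.
R1C1 = 3 − 1 = 2 completes the 3 down.
R1C2 = 6 − 2 = 4 completes the 6 across.

2 4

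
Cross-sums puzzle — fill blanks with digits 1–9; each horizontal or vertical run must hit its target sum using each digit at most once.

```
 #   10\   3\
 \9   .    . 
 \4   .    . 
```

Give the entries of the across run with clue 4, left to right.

3 1

4 in 2 cells must be {1,3}; 3 in 2 cells must be {1,2}.
The 4 across and the 3 down share only 1, so R2C2 = 1.
R1C2 = 3 − 1 = 2 completes the 3 down.
R2C1 = 4 − 1 = 3 completes the 4 across.
R1C1 = 9 − 2 = 7 completes the 9 across.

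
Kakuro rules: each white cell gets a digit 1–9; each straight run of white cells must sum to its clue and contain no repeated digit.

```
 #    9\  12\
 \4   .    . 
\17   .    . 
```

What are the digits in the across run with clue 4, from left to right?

4 in 2 cells must be {1,3}; 17 in 2 cells must be {8,9}.
The 4 across and the 12 down share only 3, so R1C2 = 3.
The 17 across and the 9 down share only 8, so R2C1 = 8.
R2C2 = 17 − 8 = 9 completes the 17 across.
R1C1 = 4 − 3 = 1 completes the 4 across.

1 3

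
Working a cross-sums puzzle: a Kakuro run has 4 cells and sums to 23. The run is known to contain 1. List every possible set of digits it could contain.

{1,5,8,9}; {1,6,7,9}

4 distinct digits from 1–9 sum between 10 and 30.
Keeping only sets containing 1.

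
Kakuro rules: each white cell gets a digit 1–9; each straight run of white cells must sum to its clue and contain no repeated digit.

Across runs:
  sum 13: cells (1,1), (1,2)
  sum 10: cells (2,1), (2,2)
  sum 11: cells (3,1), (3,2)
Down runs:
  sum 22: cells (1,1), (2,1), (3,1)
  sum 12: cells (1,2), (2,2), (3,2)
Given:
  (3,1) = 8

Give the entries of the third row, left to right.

8 3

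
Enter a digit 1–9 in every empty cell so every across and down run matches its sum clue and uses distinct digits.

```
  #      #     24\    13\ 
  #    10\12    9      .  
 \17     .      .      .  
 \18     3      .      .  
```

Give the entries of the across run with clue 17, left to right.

24 in 3 cells must be {7,8,9}.
R1C3 = 12 − 9 = 3 completes the 12 across.
R2C1 = 10 − 3 = 7 completes the 10 down.
R2C2 = 8: the only remaining digit allowed by both the 17 across and the 24 down.
R2C3 = 17 − 15 = 2 completes the 17 across.
R3C2 = 24 − 17 = 7 completes the 24 down.
R3C3 = 18 − 10 = 8 completes the 18 across.

7 8 2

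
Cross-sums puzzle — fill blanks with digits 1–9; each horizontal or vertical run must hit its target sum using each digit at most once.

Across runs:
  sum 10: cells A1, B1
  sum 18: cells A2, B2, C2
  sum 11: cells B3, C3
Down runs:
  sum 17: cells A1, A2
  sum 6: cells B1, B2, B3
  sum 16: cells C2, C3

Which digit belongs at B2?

17 in 2 cells must be {8,9}; 6 in 3 cells must be {1,2,3}; 16 in 2 cells must be {7,9}.
Nothing is forced directly, so branch on B3, whose candidates are 2 or 3. If B3 = 3: then C3 would have to be in {8} for the 11 across but in {7,9} for the 16 down — contradiction. So B3 = 2.
C3 = 11 − 2 = 9 completes the 11 across.
C2 = 16 − 9 = 7 completes the 16 down.
B2 = 3: the only remaining digit allowed by both the 18 across and the 6 down.
B1 = 6 − 5 = 1 completes the 6 down.
A2 = 18 − 10 = 8 completes the 18 across.
A1 = 10 − 1 = 9 completes the 10 across.

3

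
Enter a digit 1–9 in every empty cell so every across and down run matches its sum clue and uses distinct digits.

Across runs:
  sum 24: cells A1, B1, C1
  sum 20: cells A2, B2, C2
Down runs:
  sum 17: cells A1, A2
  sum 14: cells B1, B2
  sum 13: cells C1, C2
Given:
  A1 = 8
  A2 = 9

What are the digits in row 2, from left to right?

9 5 6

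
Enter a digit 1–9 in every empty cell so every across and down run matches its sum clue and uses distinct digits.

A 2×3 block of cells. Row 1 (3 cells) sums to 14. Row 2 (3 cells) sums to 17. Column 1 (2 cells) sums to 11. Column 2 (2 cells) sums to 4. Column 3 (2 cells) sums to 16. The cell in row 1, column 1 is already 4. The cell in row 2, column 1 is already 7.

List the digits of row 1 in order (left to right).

4 3 7

4 in 2 cells must be {1,3}; 16 in 2 cells must be {7,9}.
Given what's placed, (2,2) must be 1 to fit the 17 across and 4 down.
(2,3) = 17 − 8 = 9 completes the 17 across.
(1,2) = 4 − 1 = 3 completes the 4 down.
(1,3) = 14 − 7 = 7 completes the 14 across.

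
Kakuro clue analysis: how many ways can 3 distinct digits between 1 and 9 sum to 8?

3 distinct digits from 1–9 sum between 6 and 24.
Enumerating: {1,2,5}, {1,3,4}.

2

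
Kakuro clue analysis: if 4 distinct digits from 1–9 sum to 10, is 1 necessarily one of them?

Yes

The only way to make 10 from 4 distinct digits is {1,2,3,4}, which contains 1.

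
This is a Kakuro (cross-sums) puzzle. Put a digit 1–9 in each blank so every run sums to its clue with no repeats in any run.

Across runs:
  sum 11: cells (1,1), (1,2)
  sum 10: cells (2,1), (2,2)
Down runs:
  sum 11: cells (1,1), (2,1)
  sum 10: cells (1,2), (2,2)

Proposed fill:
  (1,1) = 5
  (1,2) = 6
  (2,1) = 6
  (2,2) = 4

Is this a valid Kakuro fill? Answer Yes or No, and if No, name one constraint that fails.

Yes

Across: 5+6=11; 6+4=10. Down: 5+6=11; 6+4=10. No digit repeats within any run.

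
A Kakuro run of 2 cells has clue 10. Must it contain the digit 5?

No

Counterexample: {1,9} sums to 10 without using 5.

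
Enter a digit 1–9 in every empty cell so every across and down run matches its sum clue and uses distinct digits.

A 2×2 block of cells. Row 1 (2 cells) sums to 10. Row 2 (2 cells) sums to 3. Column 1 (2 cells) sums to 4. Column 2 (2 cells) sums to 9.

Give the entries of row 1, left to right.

3, 7

3 in 2 cells must be {1,2}; 4 in 2 cells must be {1,3}.
The 3 across and the 4 down share only 1, so (2,1) = 1.
(2,2) = 3 − 1 = 2 completes the 3 across.
(1,1) = 4 − 1 = 3 completes the 4 down.
(1,2) = 10 − 3 = 7 completes the 10 across.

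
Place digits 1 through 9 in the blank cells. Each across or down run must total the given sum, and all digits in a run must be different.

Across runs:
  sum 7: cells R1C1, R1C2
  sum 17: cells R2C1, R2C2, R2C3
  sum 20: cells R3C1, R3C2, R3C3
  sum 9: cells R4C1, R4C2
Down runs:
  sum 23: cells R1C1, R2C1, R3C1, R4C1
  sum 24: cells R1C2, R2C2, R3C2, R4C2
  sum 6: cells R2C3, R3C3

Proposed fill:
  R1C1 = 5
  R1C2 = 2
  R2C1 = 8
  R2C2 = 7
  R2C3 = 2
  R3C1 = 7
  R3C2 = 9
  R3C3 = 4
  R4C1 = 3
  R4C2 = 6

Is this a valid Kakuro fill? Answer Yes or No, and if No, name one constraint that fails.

Yes

Across: 5+2=7; 8+7+2=17; 7+9+4=20; 3+6=9. Down: 5+8+7+3=23; 2+7+9+6=24; 2+4=6. No digit repeats within any run.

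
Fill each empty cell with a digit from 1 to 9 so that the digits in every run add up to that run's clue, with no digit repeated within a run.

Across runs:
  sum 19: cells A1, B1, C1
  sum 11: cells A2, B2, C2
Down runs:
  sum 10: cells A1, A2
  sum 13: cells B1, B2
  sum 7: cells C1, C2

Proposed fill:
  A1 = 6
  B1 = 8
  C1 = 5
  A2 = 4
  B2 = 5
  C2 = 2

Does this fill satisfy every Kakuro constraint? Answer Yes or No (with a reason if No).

Yes

Across: 6+8+5=19; 4+5+2=11. Down: 6+4=10; 8+5=13; 5+2=7. No digit repeats within any run.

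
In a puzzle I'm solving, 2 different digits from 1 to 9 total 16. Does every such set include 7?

Yes

The only way to make 16 from 2 distinct digits is {7,9}, which contains 7.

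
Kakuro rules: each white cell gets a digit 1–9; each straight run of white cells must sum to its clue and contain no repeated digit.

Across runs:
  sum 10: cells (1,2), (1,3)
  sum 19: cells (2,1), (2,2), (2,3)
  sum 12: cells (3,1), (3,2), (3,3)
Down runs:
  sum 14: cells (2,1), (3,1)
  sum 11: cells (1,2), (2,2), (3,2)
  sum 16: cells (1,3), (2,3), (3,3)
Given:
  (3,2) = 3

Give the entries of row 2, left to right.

9 7 3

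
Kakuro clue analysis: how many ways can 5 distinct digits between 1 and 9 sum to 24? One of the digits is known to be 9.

5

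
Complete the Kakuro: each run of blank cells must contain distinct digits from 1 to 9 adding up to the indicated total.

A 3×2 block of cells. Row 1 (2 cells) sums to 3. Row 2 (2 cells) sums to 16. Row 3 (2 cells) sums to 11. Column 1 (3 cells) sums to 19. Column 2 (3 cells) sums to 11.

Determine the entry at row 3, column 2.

3

3 in 2 cells must be {1,2}; 16 in 2 cells must be {7,9}.
The 3 across and the 19 down share only 2, so (1,1) = 2.
(1,2) = 3 − 2 = 1 completes the 3 across.
Given what's placed, (2,1) must be 9 to fit the 16 across and 19 down.
(2,2) = 16 − 9 = 7 completes the 16 across.
(3,1) = 19 − 11 = 8 completes the 19 down.
(3,2) = 11 − 8 = 3 completes the 11 across.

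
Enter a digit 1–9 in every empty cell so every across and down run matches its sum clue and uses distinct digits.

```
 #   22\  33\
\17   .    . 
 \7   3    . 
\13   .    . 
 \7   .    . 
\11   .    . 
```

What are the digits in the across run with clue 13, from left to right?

5 8

17 in 2 cells must be {8,9}.
R2C2 = 7 − 3 = 4 completes the 7 across.
R4C2 = 5: the only remaining digit allowed by both the 7 across and the 33 down.
R4C1 = 7 − 5 = 2 completes the 7 across.
No cell is forced outright now. R1C1 can only be 8 or 9 (the digits allowed by both its 17 across and its 22 down). If R1C1 = 9: that forces R1C2 = 8, R3C1 = 7, after which R3C2 would have to be in {6} for the 13 across but in {7,9} for the 33 down — contradiction. So R1C1 = 8.
R1C2 = 17 − 8 = 9 completes the 17 across.
Nothing is forced directly, so branch on R3C1, whose candidates are 4 or 5. If R3C1 = 4: then R3C2 would have to be in {9} for the 13 across but in {7,8} for the 33 down — contradiction. So R3C1 = 5.
R3C2 = 13 − 5 = 8 completes the 13 across.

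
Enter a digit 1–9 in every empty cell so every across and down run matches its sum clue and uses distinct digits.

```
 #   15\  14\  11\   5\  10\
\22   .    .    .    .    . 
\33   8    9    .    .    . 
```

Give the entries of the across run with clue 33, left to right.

R1C1 = 15 − 8 = 7 completes the 15 down.
R1C2 = 14 − 9 = 5 completes the 14 down.
Nothing is forced directly, so branch on R2C4, whose candidates are 3 or 4. If R2C4 = 3: then R1C4 would have to be in {1,3,6} for the 22 across but in {2} for the 5 down — contradiction. So R2C4 = 4.
R1C4 = 5 − 4 = 1 completes the 5 down.
Given what's placed, R2C5 must be 7 to fit the 33 across and 10 down.
R1C5 = 10 − 7 = 3 completes the 10 down.
R2C3 = 33 − 28 = 5 completes the 33 across.
R1C3 = 22 − 16 = 6 completes the 22 across.

8 9 5 4 7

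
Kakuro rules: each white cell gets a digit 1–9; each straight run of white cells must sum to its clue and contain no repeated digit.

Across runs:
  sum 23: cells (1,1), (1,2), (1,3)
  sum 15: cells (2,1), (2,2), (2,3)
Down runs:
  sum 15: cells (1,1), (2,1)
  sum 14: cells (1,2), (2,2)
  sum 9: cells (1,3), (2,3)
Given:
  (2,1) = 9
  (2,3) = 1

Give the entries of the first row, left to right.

6 9 8

23 in 3 cells must be {6,8,9}.
(1,1) = 15 − 9 = 6 completes the 15 down.
(1,3) = 9 − 1 = 8 completes the 9 down.
(2,2) = 15 − 10 = 5 completes the 15 across.
(1,2) = 23 − 14 = 9 completes the 23 across.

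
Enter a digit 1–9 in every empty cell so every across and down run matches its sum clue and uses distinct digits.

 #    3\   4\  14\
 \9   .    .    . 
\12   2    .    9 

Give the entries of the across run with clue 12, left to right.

3 in 2 cells must be {1,2}; 4 in 2 cells must be {1,3}.
R1C1 = 3 − 2 = 1 completes the 3 down.
R1C2 = 3: the only remaining digit allowed by both the 9 across and the 4 down.
R1C3 = 9 − 4 = 5 completes the 9 across.
R2C2 = 12 − 11 = 1 completes the 12 across.

2, 1, 9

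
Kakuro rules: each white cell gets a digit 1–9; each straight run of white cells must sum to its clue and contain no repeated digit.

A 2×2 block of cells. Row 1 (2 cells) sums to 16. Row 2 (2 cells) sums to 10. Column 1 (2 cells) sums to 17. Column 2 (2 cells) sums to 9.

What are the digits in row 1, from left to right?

9 7

16 in 2 cells must be {7,9}; 17 in 2 cells must be {8,9}.
The 16 across and the 17 down share only 9, so (1,1) = 9.
(1,2) = 16 − 9 = 7 completes the 16 across.
(2,1) = 17 − 9 = 8 completes the 17 down.
(2,2) = 10 − 8 = 2 completes the 10 across.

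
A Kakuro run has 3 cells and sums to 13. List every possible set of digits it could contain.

{1,3,9}; {1,4,8}; {1,5,7}; {2,3,8}; {2,4,7}; {2,5,6}; {3,4,6}

3 distinct digits from 1–9 sum between 6 and 24.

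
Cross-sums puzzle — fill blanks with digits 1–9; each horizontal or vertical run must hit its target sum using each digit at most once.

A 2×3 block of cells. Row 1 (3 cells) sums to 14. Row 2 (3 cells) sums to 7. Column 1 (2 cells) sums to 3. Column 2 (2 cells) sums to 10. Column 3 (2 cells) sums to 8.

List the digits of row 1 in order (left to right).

7 in 3 cells must be {1,2,4}; 3 in 2 cells must be {1,2}.
Nothing is forced directly, so branch on (1,1), whose candidates are 1 or 2. If (1,1) = 2: that forces (2,1) = 1, (2,3) = 2, after which (1,3) would have to be in {3,4,5,7,8,9} for the 14 across but in {6} for the 8 down — contradiction. So (1,1) = 1.
(2,1) = 3 − 1 = 2 completes the 3 down.
Given what's placed, (2,3) must be 1 to fit the 7 across and 8 down.
(1,3) = 8 − 1 = 7 completes the 8 down.
(2,2) = 7 − 3 = 4 completes the 7 across.
(1,2) = 14 − 8 = 6 completes the 14 across.

1 6 7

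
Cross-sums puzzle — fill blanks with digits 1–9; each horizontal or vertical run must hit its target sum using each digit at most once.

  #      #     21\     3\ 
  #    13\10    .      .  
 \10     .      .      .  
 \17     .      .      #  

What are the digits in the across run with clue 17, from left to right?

17 in 2 cells must be {8,9}; 3 in 2 cells must be {1,2}.
Nothing is forced directly, so branch on R3C2, whose candidates are 8 or 9. If R3C2 = 8: that forces R3C1 = 9, R2C1 = 4, after which R2C2 would have to be in {1,5} for the 10 across but in {4,6,7,9} for the 21 down — contradiction. So R3C2 = 9.
R3C1 = 17 − 9 = 8 completes the 17 across.
R2C1 = 13 − 8 = 5 completes the 13 down.
R2C2 = 4: the only remaining digit allowed by both the 10 across and the 21 down.
R2C3 = 10 − 9 = 1 completes the 10 across.
R1C2 = 21 − 13 = 8 completes the 21 down.
R1C3 = 10 − 8 = 2 completes the 10 across.

8, 9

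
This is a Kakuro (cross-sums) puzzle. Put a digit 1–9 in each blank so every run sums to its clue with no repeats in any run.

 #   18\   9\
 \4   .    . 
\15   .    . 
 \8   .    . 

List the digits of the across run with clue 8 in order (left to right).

6 2

4 in 2 cells must be {1,3}.
The 15 across and the 9 down share only 6, so R2C2 = 6.
Given what's placed, R1C2 must be 1 to fit the 4 across and 9 down.
R2C1 = 15 − 6 = 9 completes the 15 across.
R3C2 = 9 − 7 = 2 completes the 9 down.
R1C1 = 4 − 1 = 3 completes the 4 across.
R3C1 = 8 − 2 = 6 completes the 8 across.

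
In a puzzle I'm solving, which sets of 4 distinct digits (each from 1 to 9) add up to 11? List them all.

4 distinct digits from 1–9 sum between 10 and 30.
Only one set works: {1,2,3,5}.

{1,2,3,5}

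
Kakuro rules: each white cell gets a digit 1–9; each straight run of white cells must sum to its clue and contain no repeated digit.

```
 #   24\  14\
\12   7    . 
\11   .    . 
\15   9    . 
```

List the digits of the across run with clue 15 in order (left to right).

24 in 3 cells must be {7,8,9}.
R1C2 = 12 − 7 = 5 completes the 12 across.
R2C1 = 24 − 16 = 8 completes the 24 down.
R2C2 = 11 − 8 = 3 completes the 11 across.
R3C2 = 15 − 9 = 6 completes the 15 across.

9 6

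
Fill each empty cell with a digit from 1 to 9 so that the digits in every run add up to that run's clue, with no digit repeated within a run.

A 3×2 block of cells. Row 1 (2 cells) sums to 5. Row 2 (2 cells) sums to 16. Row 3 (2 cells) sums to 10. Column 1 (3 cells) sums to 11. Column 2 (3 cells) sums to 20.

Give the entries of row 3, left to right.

3 7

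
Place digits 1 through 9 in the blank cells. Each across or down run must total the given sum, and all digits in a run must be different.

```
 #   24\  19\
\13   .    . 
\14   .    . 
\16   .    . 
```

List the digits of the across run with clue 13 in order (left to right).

9 4

16 in 2 cells must be {7,9}; 24 in 3 cells must be {7,8,9}.
Nothing is forced directly, so branch on R2C1, whose candidates are 8 or 9. If R2C1 = 9: that forces R2C2 = 5, R3C1 = 7, after which R3C2 would have to be in {9} for the 16 across but in {6,8} for the 19 down — contradiction. So R2C1 = 8.
R2C2 = 14 − 8 = 6 completes the 14 across.
Given what's placed, R3C2 must be 9 to fit the 16 across and 19 down.
R1C2 = 19 − 15 = 4 completes the 19 down.
R3C1 = 16 − 9 = 7 completes the 16 across.
R1C1 = 13 − 4 = 9 completes the 13 across.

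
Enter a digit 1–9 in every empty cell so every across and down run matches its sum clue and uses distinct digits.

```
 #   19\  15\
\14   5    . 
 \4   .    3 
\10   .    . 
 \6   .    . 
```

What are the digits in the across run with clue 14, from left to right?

5 9

4 in 2 cells must be {1,3}.
R1C2 = 14 − 5 = 9 completes the 14 across.
R2C1 = 4 − 3 = 1 completes the 4 across.
R4C1 = 4: the only remaining digit allowed by both the 6 across and the 19 down.
R4C2 = 6 − 4 = 2 completes the 6 across.
R3C1 = 19 − 10 = 9 completes the 19 down.
R3C2 = 10 − 9 = 1 completes the 10 across.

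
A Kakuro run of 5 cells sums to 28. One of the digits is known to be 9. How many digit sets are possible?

5 distinct digits from 1–9 sum between 15 and 35.
Keeping only sets containing 9.

7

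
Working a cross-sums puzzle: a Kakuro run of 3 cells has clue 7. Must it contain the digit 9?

The only way to make 7 from 3 distinct digits is {1,2,4}, which does not contain 9.

No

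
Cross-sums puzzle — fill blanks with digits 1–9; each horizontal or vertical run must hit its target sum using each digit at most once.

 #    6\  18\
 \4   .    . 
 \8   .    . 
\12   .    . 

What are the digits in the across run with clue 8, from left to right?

4 in 2 cells must be {1,3}; 6 in 3 cells must be {1,2,3}.
The 12 across and the 6 down share only 3, so R3C1 = 3.
R3C2 = 12 − 3 = 9 completes the 12 across.
Given what's placed, R1C1 must be 1 to fit the 4 across and 6 down.
R1C2 = 4 − 1 = 3 completes the 4 across.
R2C1 = 6 − 4 = 2 completes the 6 down.
R2C2 = 8 − 2 = 6 completes the 8 across.

2 6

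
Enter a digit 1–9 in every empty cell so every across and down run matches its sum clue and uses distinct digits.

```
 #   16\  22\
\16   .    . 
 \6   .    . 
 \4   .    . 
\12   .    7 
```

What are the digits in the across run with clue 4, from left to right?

3, 1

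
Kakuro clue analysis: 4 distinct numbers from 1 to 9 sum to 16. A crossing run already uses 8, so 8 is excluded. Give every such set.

4 distinct digits from 1–9 sum between 10 and 30.
Dropping sets that contain 8.

{1,2,4,9}; {1,2,6,7}; {1,3,5,7}; {1,4,5,6}; {2,3,4,7}; {2,3,5,6}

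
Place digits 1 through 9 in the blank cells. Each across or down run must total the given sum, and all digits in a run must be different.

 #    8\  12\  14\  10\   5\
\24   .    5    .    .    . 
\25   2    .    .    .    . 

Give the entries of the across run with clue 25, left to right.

R1C1 = 8 − 2 = 6 completes the 8 down.
R2C2 = 12 − 5 = 7 completes the 12 down.
Nothing is forced directly, so branch on R1C3, whose candidates are 8 or 9. If R1C3 = 9: that forces R2C3 = 5, R2C5 = 3, after which R1C5 would have to be in {1,3} for the 24 across but in {2} for the 5 down — contradiction. So R1C3 = 8.
R2C3 = 14 − 8 = 6 completes the 14 down.
Given what's placed, R2C5 must be 1 to fit the 25 across and 5 down.
R1C5 = 5 − 1 = 4 completes the 5 down.
R2C4 = 25 − 16 = 9 completes the 25 across.
R1C4 = 24 − 23 = 1 completes the 24 across.

2, 7, 6, 9, 1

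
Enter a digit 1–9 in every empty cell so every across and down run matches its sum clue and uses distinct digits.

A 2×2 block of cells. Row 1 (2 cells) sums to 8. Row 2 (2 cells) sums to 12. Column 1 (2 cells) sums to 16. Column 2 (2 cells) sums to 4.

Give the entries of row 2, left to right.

16 in 2 cells must be {7,9}; 4 in 2 cells must be {1,3}.
The 8 across and the 16 down share only 7, so (1,1) = 7.
(1,2) = 8 − 7 = 1 completes the 8 across.
(2,1) = 16 − 7 = 9 completes the 16 down.
(2,2) = 12 − 9 = 3 completes the 12 across.

9 3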